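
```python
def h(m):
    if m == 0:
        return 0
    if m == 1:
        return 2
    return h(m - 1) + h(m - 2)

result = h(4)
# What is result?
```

Build up from base cases: h(0)=0, h(1)=2, h(2)=2, h(3)=4, h(4)=6

Answer: 6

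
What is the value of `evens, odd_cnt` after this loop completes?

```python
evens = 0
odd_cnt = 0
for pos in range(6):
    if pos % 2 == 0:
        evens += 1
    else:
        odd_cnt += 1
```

Count evens and odds in range(6)
`evens, odd_cnt` takes the values: (0, 0) → (1, 0) → (1, 1) → (2, 1) → (2, 2) → (3, 2) → (3, 3)

Answer: 3, 3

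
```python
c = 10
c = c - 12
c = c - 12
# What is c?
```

Trace:
`c = 10` → c = 10
`c = c - 12` → c = -2
`c = c - 12` → c = -14
So c = -14

Answer: -14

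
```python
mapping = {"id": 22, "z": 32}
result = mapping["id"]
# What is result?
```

Trace:
`mapping = {"id": 22, "z": 32}` → mapping = {'id': 22, 'z': 32}
`result = mapping["id"]` → result = 22
So result = 22

Answer: 22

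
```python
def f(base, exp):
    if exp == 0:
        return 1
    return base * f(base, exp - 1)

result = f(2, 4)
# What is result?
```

f(2, 4) = 2 * 2 * 2 * 2 = 16

Answer: 16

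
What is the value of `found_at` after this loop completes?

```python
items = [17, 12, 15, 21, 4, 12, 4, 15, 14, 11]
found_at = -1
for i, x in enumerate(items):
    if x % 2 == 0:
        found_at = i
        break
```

First even number index in [17, 12, 15, 21, 4, 12, 4, 15, 14, 11]
`found_at` takes the values: -1 → 1

Answer: 1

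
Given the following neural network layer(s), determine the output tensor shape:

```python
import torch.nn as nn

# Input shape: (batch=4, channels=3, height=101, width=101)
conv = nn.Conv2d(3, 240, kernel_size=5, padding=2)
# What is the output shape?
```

Input: (4, 3, 101, 101) -> Output: (4, 240, 101, 101)

Answer: (4, 240, 101, 101)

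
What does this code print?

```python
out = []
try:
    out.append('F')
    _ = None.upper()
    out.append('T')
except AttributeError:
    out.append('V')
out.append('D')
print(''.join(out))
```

Execution trace: 'F' (try body) → 'V' (except AttributeError) → 'D' (after the try/except). Output: FVD

Answer: FVD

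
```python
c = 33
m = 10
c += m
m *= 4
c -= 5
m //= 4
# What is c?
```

Trace:
`c = 33` → c = 33
`m = 10` → m = 10
`c += m` → c = 43
`m *= 4` → m = 40
`c -= 5` → c = 38
`m //= 4` → m = 10
So c = 38

Answer: 38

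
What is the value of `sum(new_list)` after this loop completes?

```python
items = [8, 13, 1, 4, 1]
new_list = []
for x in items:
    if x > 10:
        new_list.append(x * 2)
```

Sum of doubled values > 10
`new_list` takes the values: [] → [26]
So `sum(new_list)` = 26

Answer: 26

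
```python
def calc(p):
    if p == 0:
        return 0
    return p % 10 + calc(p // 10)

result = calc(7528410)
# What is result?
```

Sum of digits of 7528410: 0 + 1 + 4 + 8 + 2 + 5 + 7 = 27

Answer: 27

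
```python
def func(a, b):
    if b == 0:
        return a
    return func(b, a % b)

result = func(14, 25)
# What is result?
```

func(14, 25) -> func(25, 14) -> func(14, 11) -> func(11, 3) -> func(3, 2) -> func(2, 1) -> func(1, 0) -> 1

Answer: 1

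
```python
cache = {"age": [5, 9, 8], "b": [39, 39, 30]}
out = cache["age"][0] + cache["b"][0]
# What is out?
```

Trace:
`cache = {"age": [5, 9, 8], "b": [39, 39, 30]}` → cache = {'age': [5, 9, 8], 'b': [39, 39, 30]}
`out = cache["age"][0] + cache["b"][0]` → out = 44
So out = 44

Answer: 44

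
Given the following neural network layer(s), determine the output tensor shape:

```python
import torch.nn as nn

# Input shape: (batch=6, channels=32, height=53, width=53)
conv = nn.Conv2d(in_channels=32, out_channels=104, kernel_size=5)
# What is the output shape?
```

Input: (6, 32, 53, 53) -> Output: (6, 104, 49, 49)

Answer: (6, 104, 49, 49)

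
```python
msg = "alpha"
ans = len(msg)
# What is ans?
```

Trace:
`msg = "alpha"` → msg = 'alpha'
`ans = len(msg)` → ans = 5
So ans = 5

Answer: 5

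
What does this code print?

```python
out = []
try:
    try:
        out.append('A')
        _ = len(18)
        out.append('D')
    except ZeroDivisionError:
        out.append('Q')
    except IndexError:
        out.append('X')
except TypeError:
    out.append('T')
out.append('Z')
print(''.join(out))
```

Execution trace: 'A' (try body) → 'T' (outer except TypeError) → 'Z' (after the try/except). Output: ATZ

Answer: ATZ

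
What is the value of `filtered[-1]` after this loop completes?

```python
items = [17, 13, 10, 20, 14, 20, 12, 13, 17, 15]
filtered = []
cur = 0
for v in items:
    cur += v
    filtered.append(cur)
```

Cumulative sum ends at 151
`filtered` takes the values: [] → [17] → [17, 30] → [17, 30, 40] → [17, 30, 40, 60] → [17, 30, 40, 60, 74] → [17, 30, 40, 60, 74, 94] → [17, 30, 40, 60, 74, 94, 106] → [17, 30, 40, 60, 74, 94, 106, 119] → [17, 30, 40, 60, 74, 94, 106, 119, 136] → [17, 30, 40, 60, 74, 94, 106, 119, 136, 151]
So `filtered[-1]` = 151

Answer: 151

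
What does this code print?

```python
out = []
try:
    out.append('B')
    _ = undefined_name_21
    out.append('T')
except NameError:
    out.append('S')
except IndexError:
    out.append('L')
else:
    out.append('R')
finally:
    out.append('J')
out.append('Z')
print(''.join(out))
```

Execution trace: 'B' (try body) → 'S' (except NameError) → 'J' (finally) → 'Z' (after the try/except). Output: BSJZ

Answer: BSJZ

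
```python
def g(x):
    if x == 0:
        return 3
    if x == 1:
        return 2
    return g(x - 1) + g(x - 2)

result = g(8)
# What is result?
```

Build up from base cases: g(0)=3, g(1)=2, g(2)=5, g(3)=7, g(4)=12, g(5)=19, g(6)=31, ..., g(8)=81

Answer: 81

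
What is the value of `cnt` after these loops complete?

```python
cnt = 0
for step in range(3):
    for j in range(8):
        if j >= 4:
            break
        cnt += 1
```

Inner breaks at 4, outer runs 3 times
`cnt` takes the values: 0 → 1 → 2 → 3 → 4 → 5 → 6 → 7 → 8 → 9 → 10 → 11 → 12

Answer: 12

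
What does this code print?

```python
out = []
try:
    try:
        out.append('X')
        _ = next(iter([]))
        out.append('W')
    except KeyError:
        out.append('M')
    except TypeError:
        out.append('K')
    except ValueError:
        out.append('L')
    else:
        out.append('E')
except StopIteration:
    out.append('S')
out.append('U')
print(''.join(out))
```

Execution trace: 'X' (inner try body) → 'S' (outer except StopIteration) → 'U' (after the try/except). Output: XSU

Answer: XSU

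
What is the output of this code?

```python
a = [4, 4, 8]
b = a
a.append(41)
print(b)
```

Key concept: basic list aliasing.
Step by step:
`a = [4, 4, 8]` → a = [4, 4, 8]
`b = a` → b = [4, 4, 8] (same object as a)
`a.append(41)` → a = [4, 4, 8, 41] (same object as b); b = [4, 4, 8, 41] (same object as a)
`print(b)` → prints [4, 4, 8, 41]

Answer: [4, 4, 8, 41]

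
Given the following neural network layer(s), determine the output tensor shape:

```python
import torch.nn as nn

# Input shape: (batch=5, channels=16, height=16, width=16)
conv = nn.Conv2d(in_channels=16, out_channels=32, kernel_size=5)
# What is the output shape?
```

Input: (5, 16, 16, 16) -> Output: (5, 32, 12, 12)

Answer: (5, 32, 12, 12)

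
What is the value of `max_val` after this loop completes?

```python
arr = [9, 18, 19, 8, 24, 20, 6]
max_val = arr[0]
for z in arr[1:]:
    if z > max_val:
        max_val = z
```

Maximum of [9, 18, 19, 8, 24, 20, 6]
`max_val` takes the values: 9 → 18 → 19 → 24

Answer: 24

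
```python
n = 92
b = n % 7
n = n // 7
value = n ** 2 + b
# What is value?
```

Trace:
`n = 92` → n = 92
`b = n % 7` → b = 1
`n = n // 7` → n = 13
`value = n ** 2 + b` → value = 170
So value = 170

Answer: 170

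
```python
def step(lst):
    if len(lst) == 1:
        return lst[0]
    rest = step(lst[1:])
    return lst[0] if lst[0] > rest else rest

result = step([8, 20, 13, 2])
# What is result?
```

Recursive max over [8, 20, 13, 2] = 20

Answer: 20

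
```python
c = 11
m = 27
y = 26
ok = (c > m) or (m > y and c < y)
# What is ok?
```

Trace:
`c = 11` → c = 11
`m = 27` → m = 27
`y = 26` → y = 26
`ok = (c > m) or (m > y and c < y)` → ok = True
So ok = True

Answer: True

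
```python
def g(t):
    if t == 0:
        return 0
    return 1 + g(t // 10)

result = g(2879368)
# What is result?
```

Count of digits of 2879368: 7

Answer: 7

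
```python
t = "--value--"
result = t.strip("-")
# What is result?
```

Trace:
`t = "--value--"` → t = '--value--'
`result = t.strip("-")` → result = 'value'
So result = 'value'

Answer: 'value'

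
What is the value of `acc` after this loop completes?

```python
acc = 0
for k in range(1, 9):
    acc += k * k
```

Sum of squares 1² to 8² = 204
`acc` takes the values: 0 → 1 → 5 → 14 → 30 → 55 → 91 → 140 → 204

Answer: 204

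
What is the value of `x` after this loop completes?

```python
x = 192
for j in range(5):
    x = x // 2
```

Halve 5 times: 192 // 2^5 = 6
`x` takes the values: 192 → 96 → 48 → 24 → 12 → 6

Answer: 6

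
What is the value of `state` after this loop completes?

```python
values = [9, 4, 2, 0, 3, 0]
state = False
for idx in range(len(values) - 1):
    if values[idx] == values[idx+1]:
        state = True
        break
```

Check consecutive duplicates in [9, 4, 2, 0, 3, 0]
`state` takes the values: False

Answer: False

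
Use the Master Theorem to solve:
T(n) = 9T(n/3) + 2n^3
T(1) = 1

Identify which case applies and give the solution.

a=9, b=3, f(n)=2n^3. log_3(9) = 2. Since c=3 > 2 and the regularity condition holds (9(n/3)^3 = (9/3^3)n^3 with 9/3^3 < 1), Case 3 applies: T(n) = Θ(f(n)) = O(n^3).

Answer: O(n^3) - Case 3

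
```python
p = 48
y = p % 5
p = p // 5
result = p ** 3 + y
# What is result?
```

Trace:
`p = 48` → p = 48
`y = p % 5` → y = 3
`p = p // 5` → p = 9
`result = p ** 3 + y` → result = 732
So result = 732

Answer: 732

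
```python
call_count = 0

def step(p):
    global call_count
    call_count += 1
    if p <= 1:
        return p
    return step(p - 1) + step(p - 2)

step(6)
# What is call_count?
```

Calls(p) = 1 + Calls(p-1) + Calls(p-2); Calls(0)=Calls(1)=1. For p=6 this gives 25.

Answer: 25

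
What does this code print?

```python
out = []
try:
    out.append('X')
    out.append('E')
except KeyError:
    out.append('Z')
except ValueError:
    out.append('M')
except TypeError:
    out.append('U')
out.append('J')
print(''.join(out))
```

Execution trace: 'X' (try body) → 'E' (try body, no exception) → 'J' (after the try/except). Output: XEJ

Answer: XEJ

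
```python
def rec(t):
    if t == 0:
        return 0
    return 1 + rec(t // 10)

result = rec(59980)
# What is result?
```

Count of digits of 59980: 5

Answer: 5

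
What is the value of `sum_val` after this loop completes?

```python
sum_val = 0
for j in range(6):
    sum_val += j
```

Sum of 0 to 5 = 15
`sum_val` takes the values: 0 → 1 → 3 → 6 → 10 → 15

Answer: 15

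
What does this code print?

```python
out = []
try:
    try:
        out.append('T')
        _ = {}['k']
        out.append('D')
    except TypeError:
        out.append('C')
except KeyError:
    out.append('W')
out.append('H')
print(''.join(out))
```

Execution trace: 'T' (inner try body) → 'W' (outer except KeyError) → 'H' (after the try/except). Output: TWH

Answer: TWH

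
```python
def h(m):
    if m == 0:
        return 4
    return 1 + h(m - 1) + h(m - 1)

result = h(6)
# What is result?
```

h(m) = 1 + 2·h(m-1), h(0)=4. Closed form: (4+1)·2^6 - 1 = 319.

Answer: 319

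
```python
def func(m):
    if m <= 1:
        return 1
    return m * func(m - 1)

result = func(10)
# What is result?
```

func(10) = 10 * 9 * 8 * 7 * 6 * 5 * 4 * 3 * 2 * 1 = 3628800

Answer: 3628800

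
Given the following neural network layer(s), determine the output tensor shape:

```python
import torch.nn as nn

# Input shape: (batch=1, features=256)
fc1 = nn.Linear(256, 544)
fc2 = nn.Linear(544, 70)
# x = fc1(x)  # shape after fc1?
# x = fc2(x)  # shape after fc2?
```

Input: (1, 256) -> after fc1: (1, 544) -> Output: (1, 70)

Answer: (1, 70)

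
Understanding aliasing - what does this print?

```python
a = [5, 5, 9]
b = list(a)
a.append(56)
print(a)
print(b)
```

Key concept: list() constructor creates copy.
Step by step:
`a = [5, 5, 9]` → a = [5, 5, 9]
`b = list(a)` → b = [5, 5, 9]
`a.append(56)` → a = [5, 5, 9, 56]
`print(a)` → prints [5, 5, 9, 56]
`print(b)` → prints [5, 5, 9]

Answer:
[5, 5, 9, 56]
[5, 5, 9]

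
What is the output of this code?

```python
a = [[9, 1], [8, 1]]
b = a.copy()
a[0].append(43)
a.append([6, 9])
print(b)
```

Key concept: shallow copy with nested lists.
Step by step:
`a = [[9, 1], [8, 1]]` → a = [[9, 1], [8, 1]]
`b = a.copy()` → b = [[9, 1], [8, 1]]
`a[0].append(43)` → a = [[9, 1, 43], [8, 1]]; b = [[9, 1, 43], [8, 1]]
`a.append([6, 9])` → a = [[9, 1, 43], [8, 1], [6, 9]]
`print(b)` → prints [[9, 1, 43], [8, 1]]

Answer: [[9, 1, 43], [8, 1]]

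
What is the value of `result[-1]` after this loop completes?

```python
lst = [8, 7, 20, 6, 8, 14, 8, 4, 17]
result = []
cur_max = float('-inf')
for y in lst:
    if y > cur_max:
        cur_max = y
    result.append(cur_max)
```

Running max ends at 20
`result` takes the values: [] → [8] → [8, 8] → [8, 8, 20] → [8, 8, 20, 20] → [8, 8, 20, 20, 20] → [8, 8, 20, 20, 20, 20] → [8, 8, 20, 20, 20, 20, 20] → [8, 8, 20, 20, 20, 20, 20, 20] → [8, 8, 20, 20, 20, 20, 20, 20, 20]
So `result[-1]` = 20

Answer: 20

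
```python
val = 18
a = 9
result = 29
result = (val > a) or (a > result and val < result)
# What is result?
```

Trace:
`val = 18` → val = 18
`a = 9` → a = 9
`result = 29` → result = 29
`result = (val > a) or (a > result and val < result)` → result = True
So result = True

Answer: True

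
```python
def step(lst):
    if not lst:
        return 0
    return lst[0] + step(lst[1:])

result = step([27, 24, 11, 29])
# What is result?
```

27 + 24 + 11 + 29 + 0 = 91

Answer: 91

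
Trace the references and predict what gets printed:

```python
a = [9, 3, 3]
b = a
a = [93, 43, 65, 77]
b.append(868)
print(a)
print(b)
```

Key concept: rebinding vs mutation: a is rebound to a new list, b still points at the original.
Step by step:
`a = [9, 3, 3]` → a = [9, 3, 3]
`b = a` → b = [9, 3, 3] (same object as a)
`a = [93, 43, 65, 77]` → a = [93, 43, 65, 77]
`b.append(868)` → b = [9, 3, 3, 868]
`print(a)` → prints [93, 43, 65, 77]
`print(b)` → prints [9, 3, 3, 868]

Answer:
[93, 43, 65, 77]
[9, 3, 3, 868]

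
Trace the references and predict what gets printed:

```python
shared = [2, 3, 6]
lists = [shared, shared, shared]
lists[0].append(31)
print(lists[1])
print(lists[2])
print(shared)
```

Key concept: list of same reference.
Step by step:
`shared = [2, 3, 6]` → shared = [2, 3, 6]
`lists = [shared, shared, shared]` → lists = [[2, 3, 6], [2, 3, 6], [2, 3, 6]]
`lists[0].append(31)` → shared = [2, 3, 6, 31]; lists = [[2, 3, 6, 31], [2, 3, 6, 31], [2, 3, 6, 31]]
`print(lists[1])` → prints [2, 3, 6, 31]
`print(lists[2])` → prints [2, 3, 6, 31]
`print(shared)` → prints [2, 3, 6, 31]

Answer:
[2, 3, 6, 31]
[2, 3, 6, 31]
[2, 3, 6, 31]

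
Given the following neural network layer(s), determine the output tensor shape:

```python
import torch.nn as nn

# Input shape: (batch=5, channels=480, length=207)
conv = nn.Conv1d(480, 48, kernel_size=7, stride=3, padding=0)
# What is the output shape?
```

Input: (5, 480, 207) -> Output: (5, 48, 67)

Answer: (5, 48, 67)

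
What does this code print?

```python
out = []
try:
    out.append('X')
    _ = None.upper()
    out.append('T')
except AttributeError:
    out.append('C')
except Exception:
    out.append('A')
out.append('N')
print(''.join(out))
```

Execution trace: 'X' (try body) → 'C' (except AttributeError) → 'N' (after the try/except). Output: XCN

Answer: XCN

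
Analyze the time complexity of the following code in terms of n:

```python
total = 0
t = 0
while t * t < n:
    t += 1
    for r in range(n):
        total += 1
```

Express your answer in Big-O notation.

Each loop level contributes: √n × n. Multiplying the contributions gives O(n√n).

Answer: O(n√n)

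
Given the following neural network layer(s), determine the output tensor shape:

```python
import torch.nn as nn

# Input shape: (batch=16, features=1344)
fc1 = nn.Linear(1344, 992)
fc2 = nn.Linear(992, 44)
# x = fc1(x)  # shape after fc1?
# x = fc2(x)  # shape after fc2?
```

Input: (16, 1344) -> after fc1: (16, 992) -> Output: (16, 44)

Answer: (16, 44)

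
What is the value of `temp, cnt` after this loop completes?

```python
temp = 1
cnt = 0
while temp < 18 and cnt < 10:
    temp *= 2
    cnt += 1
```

Double until >= 18 or 10 iterations
`temp, cnt` takes the values: (1, 0) → (2, 0) → (2, 1) → (4, 1) → (4, 2) → (8, 2) → (8, 3) → (16, 3) → (16, 4) → (32, 4) → (32, 5)

Answer: 32, 5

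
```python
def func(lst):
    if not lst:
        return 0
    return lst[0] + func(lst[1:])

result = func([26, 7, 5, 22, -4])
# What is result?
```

26 + 7 + 5 + 22 + (-4) + 0 = 56

Answer: 56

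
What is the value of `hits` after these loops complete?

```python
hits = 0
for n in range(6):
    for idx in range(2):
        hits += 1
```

6 * 2 = 12
`hits` takes the values: 0 → 1 → 2 → 3 → 4 → 5 → 6 → 7 → 8 → 9 → 10 → 11 → 12

Answer: 12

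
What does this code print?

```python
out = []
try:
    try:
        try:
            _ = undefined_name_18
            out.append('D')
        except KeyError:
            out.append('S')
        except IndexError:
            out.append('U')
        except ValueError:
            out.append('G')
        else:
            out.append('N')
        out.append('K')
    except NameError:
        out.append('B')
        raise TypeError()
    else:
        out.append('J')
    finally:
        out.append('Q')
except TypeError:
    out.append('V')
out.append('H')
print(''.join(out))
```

Execution trace: 'B' (except NameError) → 'Q' (finally) → 'V' (outer except TypeError) → 'H' (after the try/except). Output: BQVH

Answer: BQVH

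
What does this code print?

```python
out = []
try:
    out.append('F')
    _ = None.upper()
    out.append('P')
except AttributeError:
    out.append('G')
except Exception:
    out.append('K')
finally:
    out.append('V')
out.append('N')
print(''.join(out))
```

Execution trace: 'F' (try body) → 'G' (except AttributeError) → 'V' (finally) → 'N' (after the try/except). Output: FGVN

Answer: FGVN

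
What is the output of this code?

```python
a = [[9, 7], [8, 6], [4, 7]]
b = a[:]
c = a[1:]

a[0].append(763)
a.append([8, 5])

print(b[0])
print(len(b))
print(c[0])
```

Key concept: slice with nested mutation.
Step by step:
`a = [[9, 7], [8, 6], [4, 7]]` → a = [[9, 7], [8, 6], [4, 7]]
`b = a[:]` → b = [[9, 7], [8, 6], [4, 7]]
`c = a[1:]` → c = [[8, 6], [4, 7]]
`a[0].append(763)` → a = [[9, 7, 763], [8, 6], [4, 7]]; b = [[9, 7, 763], [8, 6], [4, 7]]
`a.append([8, 5])` → a = [[9, 7, 763], [8, 6], [4, 7], [8, 5]]
`print(b[0])` → prints [9, 7, 763]
`print(len(b))` → prints 3
`print(c[0])` → prints [8, 6]

Answer:
[9, 7, 763]
3
[8, 6]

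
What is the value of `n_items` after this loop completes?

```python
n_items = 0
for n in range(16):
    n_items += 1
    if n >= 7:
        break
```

Loop breaks when n reaches 7, n_items is 8
`n_items` takes the values: 0 → 1 → 2 → 3 → 4 → 5 → 6 → 7 → 8

Answer: 8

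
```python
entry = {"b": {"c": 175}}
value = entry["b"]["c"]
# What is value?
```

Trace:
`entry = {"b": {"c": 175}}` → entry = {'b': {'c': 175}}
`value = entry["b"]["c"]` → value = 175
So value = 175

Answer: 175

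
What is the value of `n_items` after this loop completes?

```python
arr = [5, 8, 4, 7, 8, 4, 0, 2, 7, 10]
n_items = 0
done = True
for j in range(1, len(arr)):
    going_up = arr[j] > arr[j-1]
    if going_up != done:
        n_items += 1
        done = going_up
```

Count direction changes in [5, 8, 4, 7, 8, 4, 0, 2, 7, 10]
`n_items` takes the values: 0 → 1 → 2 → 3 → 4

Answer: 4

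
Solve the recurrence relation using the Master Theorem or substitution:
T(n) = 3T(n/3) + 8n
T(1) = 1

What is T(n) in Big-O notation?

By Master Theorem: a=3, b=3, f(n)=8n. Since log_3(3) = 1 and f(n) = Θ(n^1), Case 2 applies. T(n) = O(n log n).

Answer: O(n log n)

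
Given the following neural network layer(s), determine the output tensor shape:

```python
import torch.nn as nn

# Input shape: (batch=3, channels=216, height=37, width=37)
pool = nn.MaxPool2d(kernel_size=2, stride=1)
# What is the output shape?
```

Input: (3, 216, 37, 37) -> Output: (3, 216, 36, 36)

Answer: (3, 216, 36, 36)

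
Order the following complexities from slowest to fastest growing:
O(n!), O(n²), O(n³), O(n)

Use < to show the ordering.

Ordered by growth rate: O(n) < O(n²) < O(n³) < O(n!)

Answer: O(n) < O(n²) < O(n³) < O(n!)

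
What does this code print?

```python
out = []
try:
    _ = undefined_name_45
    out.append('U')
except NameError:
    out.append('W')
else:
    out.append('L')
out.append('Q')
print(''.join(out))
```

Execution trace: 'W' (except NameError) → 'Q' (after the try/except). Output: WQ

Answer: WQ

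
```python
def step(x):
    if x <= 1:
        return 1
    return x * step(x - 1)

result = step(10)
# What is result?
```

step(10) = 10 * 9 * 8 * 7 * 6 * 5 * 4 * 3 * 2 * 1 = 3628800

Answer: 3628800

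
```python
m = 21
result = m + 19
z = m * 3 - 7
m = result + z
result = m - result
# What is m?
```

Trace:
`m = 21` → m = 21
`result = m + 19` → result = 40
`z = m * 3 - 7` → z = 56
`m = result + z` → m = 96
`result = m - result` → result = 56
So m = 96

Answer: 96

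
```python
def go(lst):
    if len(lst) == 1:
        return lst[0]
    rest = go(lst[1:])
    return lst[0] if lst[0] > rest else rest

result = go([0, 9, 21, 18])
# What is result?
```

Recursive max over [0, 9, 21, 18] = 21

Answer: 21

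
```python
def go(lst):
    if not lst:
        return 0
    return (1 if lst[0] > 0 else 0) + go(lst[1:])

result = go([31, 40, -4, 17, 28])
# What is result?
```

Count of positive elements in [31, 40, -4, 17, 28] = 4

Answer: 4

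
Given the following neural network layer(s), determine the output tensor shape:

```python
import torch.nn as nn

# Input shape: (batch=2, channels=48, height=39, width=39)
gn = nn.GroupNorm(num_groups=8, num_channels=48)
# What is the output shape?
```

Input: (2, 48, 39, 39) -> Output: (2, 48, 39, 39)

Answer: (2, 48, 39, 39)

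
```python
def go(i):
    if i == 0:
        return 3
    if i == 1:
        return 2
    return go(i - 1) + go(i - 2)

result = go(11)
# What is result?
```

Build up from base cases: go(0)=3, go(1)=2, go(2)=5, go(3)=7, go(4)=12, go(5)=19, go(6)=31, ..., go(11)=343

Answer: 343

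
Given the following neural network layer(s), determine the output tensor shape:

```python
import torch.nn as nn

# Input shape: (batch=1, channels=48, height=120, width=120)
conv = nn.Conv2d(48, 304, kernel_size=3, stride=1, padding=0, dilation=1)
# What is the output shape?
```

Input: (1, 48, 120, 120) -> Output: (1, 304, 118, 118)

Answer: (1, 304, 118, 118)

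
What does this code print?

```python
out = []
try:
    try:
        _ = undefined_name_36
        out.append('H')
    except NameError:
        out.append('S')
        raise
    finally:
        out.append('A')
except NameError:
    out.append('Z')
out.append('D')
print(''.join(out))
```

Execution trace: 'S' (inner except NameError) → 'A' (inner finally) → 'Z' (outer except NameError) → 'D' (after the try/except). Output: SAZD

Answer: SAZD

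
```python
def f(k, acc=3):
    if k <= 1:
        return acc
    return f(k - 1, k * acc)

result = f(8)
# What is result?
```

Accumulator trace (n, acc): (8, 3) -> (7, 24) -> (6, 168) -> (5, 1008) -> (4, 5040) -> (3, 20160) -> (2, 60480) -> (1, 120960) -> return 120960

Answer: 120960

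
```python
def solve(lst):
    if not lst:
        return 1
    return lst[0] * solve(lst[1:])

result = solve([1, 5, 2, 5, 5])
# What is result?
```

Product over [1, 5, 2, 5, 5] = 1 * 5 * 2 * 5 * 5 = 250

Answer: 250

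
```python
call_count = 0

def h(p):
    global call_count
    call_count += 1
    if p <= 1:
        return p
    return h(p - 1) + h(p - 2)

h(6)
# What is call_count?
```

Calls(p) = 1 + Calls(p-1) + Calls(p-2); Calls(0)=Calls(1)=1. For p=6 this gives 25.

Answer: 25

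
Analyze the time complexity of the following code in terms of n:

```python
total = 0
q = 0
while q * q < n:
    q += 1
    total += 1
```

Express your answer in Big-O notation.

Each loop level contributes: √n. Multiplying the contributions gives O(√n).

Answer: O(√n)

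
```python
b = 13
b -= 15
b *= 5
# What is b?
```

Trace:
`b = 13` → b = 13
`b -= 15` → b = -2
`b *= 5` → b = -10
So b = -10

Answer: -10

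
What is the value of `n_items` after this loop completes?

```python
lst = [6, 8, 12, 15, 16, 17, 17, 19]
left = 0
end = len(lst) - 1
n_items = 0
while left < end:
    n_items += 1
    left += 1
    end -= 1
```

Iterations until pointers meet (list length 8)
`n_items` takes the values: 0 → 1 → 2 → 3 → 4

Answer: 4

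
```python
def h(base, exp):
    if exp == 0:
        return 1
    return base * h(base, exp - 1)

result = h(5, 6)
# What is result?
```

h(5, 6) = 5 * 5 * 5 * 5 * 5 * 5 = 15625

Answer: 15625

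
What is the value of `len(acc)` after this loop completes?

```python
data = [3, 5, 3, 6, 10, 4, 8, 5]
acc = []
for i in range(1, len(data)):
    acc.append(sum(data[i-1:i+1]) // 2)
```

Number of 2-element averages
`acc` takes the values: [] → [4] → [4, 4] → [4, 4, 4] → [4, 4, 4, 8] → [4, 4, 4, 8, 7] → [4, 4, 4, 8, 7, 6] → [4, 4, 4, 8, 7, 6, 6]
So `len(acc)` = 7

Answer: 7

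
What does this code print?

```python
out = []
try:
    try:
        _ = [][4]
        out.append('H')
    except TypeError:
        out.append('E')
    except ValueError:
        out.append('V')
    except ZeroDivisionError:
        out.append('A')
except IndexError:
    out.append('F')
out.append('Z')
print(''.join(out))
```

Execution trace: 'F' (outer except IndexError) → 'Z' (after the try/except). Output: FZ

Answer: FZ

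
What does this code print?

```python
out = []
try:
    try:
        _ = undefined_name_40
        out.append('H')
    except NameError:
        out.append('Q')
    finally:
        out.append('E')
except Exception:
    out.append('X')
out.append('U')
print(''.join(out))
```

Execution trace: 'Q' (inner except NameError) → 'E' (inner finally) → 'U' (after the try/except). Output: QEU

Answer: QEU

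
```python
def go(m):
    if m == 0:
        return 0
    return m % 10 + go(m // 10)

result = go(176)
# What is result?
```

Sum of digits of 176: 6 + 7 + 1 = 14

Answer: 14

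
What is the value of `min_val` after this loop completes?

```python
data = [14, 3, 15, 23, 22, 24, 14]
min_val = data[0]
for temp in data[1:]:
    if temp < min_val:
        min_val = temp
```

Minimum of [14, 3, 15, 23, 22, 24, 14]
`min_val` takes the values: 14 → 3

Answer: 3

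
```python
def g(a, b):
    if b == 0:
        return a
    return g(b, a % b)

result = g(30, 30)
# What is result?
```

g(30, 30) -> g(30, 0) -> 30

Answer: 30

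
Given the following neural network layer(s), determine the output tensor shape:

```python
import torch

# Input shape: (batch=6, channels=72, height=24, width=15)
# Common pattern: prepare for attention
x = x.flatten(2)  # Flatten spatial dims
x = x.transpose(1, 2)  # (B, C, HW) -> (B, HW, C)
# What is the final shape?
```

Input: (6, 72, 24, 15) -> after flatten(2): (6, 72, 360) -> Output: (6, 360, 72)

Answer: (6, 360, 72)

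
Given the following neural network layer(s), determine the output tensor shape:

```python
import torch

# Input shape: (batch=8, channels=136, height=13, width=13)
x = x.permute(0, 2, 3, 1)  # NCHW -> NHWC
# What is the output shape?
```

Input: (8, 136, 13, 13) -> Output: (8, 13, 13, 136)

Answer: (8, 13, 13, 136)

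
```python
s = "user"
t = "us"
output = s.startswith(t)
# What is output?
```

Trace:
`s = "user"` → s = 'user'
`t = "us"` → t = 'us'
`output = s.startswith(t)` → output = True
So output = True

Answer: True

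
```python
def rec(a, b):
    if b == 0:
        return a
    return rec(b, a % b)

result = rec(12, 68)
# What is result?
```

rec(12, 68) -> rec(68, 12) -> rec(12, 8) -> rec(8, 4) -> rec(4, 0) -> 4

Answer: 4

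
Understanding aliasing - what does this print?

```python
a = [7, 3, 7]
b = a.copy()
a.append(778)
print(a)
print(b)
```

Key concept: list.copy() creates independent copy.
Step by step:
`a = [7, 3, 7]` → a = [7, 3, 7]
`b = a.copy()` → b = [7, 3, 7]
`a.append(778)` → a = [7, 3, 7, 778]
`print(a)` → prints [7, 3, 7, 778]
`print(b)` → prints [7, 3, 7]

Answer:
[7, 3, 7, 778]
[7, 3, 7]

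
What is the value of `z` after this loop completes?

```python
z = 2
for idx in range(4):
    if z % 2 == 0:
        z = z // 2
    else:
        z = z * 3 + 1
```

Collatz-style transformation from 2
`z` takes the values: 2 → 1 → 4 → 2 → 1

Answer: 1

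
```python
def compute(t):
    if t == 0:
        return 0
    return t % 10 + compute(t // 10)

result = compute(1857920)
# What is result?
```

Sum of digits of 1857920: 0 + 2 + 9 + 7 + 5 + 8 + 1 = 32

Answer: 32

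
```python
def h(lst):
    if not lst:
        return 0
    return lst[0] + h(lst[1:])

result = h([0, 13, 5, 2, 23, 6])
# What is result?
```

0 + 13 + 5 + 2 + 23 + 6 + 0 = 49

Answer: 49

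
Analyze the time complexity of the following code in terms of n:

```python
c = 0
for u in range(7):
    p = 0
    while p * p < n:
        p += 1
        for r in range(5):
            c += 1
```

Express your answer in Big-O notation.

Each loop level contributes: 1 × √n × 1. Multiplying the contributions gives O(√n).

Answer: O(√n)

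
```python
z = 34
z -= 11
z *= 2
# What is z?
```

Trace:
`z = 34` → z = 34
`z -= 11` → z = 23
`z *= 2` → z = 46
So z = 46

Answer: 46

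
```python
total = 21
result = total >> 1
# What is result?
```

Trace:
`total = 21` → total = 21
`result = total >> 1` → result = 10
So result = 10

Answer: 10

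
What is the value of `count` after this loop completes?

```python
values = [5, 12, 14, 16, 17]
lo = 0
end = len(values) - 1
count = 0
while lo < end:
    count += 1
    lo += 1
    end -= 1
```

Iterations until pointers meet (list length 5)
`count` takes the values: 0 → 1 → 2

Answer: 2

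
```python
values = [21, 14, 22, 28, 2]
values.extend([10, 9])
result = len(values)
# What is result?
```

Trace:
`values = [21, 14, 22, 28, 2]` → values = [21, 14, 22, 28, 2]
`values.extend([10, 9])` → values = [21, 14, 22, 28, 2, 10, 9]
`result = len(values)` → result = 7
So result = 7

Answer: 7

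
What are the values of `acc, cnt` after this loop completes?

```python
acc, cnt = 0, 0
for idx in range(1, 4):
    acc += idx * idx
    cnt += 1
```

Sum of squares and count
`acc, cnt` takes the values: (0, 0) → (1, 0) → (1, 1) → (5, 1) → (5, 2) → (14, 2) → (14, 3)

Answer: 14, 3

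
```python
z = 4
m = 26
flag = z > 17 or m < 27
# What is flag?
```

Trace:
`z = 4` → z = 4
`m = 26` → m = 26
`flag = z > 17 or m < 27` → flag = True
So flag = True

Answer: True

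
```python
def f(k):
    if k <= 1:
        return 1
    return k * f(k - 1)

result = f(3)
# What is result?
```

f(3) = 3 * 2 * 1 = 6

Answer: 6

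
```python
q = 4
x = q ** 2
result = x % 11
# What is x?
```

Trace:
`q = 4` → q = 4
`x = q ** 2` → x = 16
`result = x % 11` → result = 5
So x = 16

Answer: 16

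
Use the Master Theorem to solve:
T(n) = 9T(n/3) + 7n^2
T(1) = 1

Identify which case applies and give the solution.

a=9, b=3, f(n)=7n^2. log_3(9) = 2. Since c=2 = 2, Case 2 applies: T(n) = Θ(n^log_b(a) · log n) = O(n^2 log n).

Answer: O(n^2 log n) - Case 2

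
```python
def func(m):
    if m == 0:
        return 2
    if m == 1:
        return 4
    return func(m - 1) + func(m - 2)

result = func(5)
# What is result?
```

Build up from base cases: func(0)=2, func(1)=4, func(2)=6, func(3)=10, func(4)=16, func(5)=26

Answer: 26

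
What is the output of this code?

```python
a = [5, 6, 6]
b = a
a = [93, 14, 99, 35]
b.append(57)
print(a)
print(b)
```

Key concept: rebinding vs mutation: a is rebound to a new list, b still points at the original.
Step by step:
`a = [5, 6, 6]` → a = [5, 6, 6]
`b = a` → b = [5, 6, 6] (same object as a)
`a = [93, 14, 99, 35]` → a = [93, 14, 99, 35]
`b.append(57)` → b = [5, 6, 6, 57]
`print(a)` → prints [93, 14, 99, 35]
`print(b)` → prints [5, 6, 6, 57]

Answer:
[93, 14, 99, 35]
[5, 6, 6, 57]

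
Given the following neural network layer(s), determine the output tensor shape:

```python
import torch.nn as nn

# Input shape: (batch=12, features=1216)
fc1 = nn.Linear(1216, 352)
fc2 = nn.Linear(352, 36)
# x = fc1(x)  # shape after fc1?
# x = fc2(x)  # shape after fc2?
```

Input: (12, 1216) -> after fc1: (12, 352) -> Output: (12, 36)

Answer: (12, 36)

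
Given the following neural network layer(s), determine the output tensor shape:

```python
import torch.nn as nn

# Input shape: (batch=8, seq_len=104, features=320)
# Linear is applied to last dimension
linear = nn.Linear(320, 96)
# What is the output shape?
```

Input: (8, 104, 320) -> Output: (8, 104, 96)

Answer: (8, 104, 96)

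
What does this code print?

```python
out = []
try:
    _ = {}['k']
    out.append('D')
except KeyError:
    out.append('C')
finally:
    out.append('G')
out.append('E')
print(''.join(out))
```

Execution trace: 'C' (except KeyError) → 'G' (finally) → 'E' (after the try/except). Output: CGE

Answer: CGE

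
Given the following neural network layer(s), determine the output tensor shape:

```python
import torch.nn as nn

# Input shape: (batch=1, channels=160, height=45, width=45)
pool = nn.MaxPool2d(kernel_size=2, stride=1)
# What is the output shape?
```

Input: (1, 160, 45, 45) -> Output: (1, 160, 44, 44)

Answer: (1, 160, 44, 44)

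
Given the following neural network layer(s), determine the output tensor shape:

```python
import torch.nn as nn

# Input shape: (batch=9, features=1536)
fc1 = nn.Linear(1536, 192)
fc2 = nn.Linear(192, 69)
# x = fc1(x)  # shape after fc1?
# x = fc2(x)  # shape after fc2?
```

Input: (9, 1536) -> after fc1: (9, 192) -> Output: (9, 69)

Answer: (9, 69)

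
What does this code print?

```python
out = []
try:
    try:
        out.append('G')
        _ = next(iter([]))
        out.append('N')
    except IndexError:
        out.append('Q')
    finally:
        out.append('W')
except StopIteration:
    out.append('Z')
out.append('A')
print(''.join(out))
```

Execution trace: 'G' (try body) → 'W' (finally) → 'Z' (outer except StopIteration) → 'A' (after the try/except). Output: GWZA

Answer: GWZA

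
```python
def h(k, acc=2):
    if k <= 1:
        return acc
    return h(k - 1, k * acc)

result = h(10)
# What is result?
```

Accumulator trace (n, acc): (10, 2) -> (9, 20) -> (8, 180) -> (7, 1440) -> (6, 10080) -> (5, 60480) -> (4, 302400) -> (3, 1209600) -> (2, 3628800) -> (1, 7257600) -> return 7257600

Answer: 7257600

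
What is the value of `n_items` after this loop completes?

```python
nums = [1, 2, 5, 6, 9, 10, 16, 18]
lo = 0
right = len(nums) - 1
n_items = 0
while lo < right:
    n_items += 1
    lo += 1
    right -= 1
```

Iterations until pointers meet (list length 8)
`n_items` takes the values: 0 → 1 → 2 → 3 → 4

Answer: 4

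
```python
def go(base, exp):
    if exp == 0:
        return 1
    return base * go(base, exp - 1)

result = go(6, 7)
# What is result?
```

go(6, 7) = 6 * 6 * 6 * 6 * 6 * 6 * 6 = 279936

Answer: 279936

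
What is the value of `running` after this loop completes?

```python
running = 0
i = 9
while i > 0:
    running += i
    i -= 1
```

Sum 9 down to 1
`running` takes the values: 0 → 9 → 17 → 24 → 30 → 35 → 39 → 42 → 44 → 45

Answer: 45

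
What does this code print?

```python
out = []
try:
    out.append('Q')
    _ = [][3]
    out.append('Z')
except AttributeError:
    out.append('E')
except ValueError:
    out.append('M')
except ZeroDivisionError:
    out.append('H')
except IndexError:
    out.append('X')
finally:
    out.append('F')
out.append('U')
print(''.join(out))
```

Execution trace: 'Q' (try body) → 'X' (except IndexError) → 'F' (finally) → 'U' (after the try/except). Output: QXFU

Answer: QXFU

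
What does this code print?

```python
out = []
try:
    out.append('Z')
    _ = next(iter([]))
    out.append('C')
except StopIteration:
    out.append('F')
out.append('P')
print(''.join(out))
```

Execution trace: 'Z' (try body) → 'F' (except StopIteration) → 'P' (after the try/except). Output: ZFP

Answer: ZFP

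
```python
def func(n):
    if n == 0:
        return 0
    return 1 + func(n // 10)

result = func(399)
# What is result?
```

Count of digits of 399: 3

Answer: 3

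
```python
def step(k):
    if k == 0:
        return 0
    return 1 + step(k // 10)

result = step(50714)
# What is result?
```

Count of digits of 50714: 5

Answer: 5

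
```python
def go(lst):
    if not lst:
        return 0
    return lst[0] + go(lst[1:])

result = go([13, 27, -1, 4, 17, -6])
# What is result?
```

13 + 27 + (-1) + 4 + 17 + (-6) + 0 = 54

Answer: 54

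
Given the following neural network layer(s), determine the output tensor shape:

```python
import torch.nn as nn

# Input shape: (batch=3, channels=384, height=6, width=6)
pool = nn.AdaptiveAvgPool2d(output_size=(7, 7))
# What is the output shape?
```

Input: (3, 384, 6, 6) -> Output: (3, 384, 7, 7)

Answer: (3, 384, 7, 7)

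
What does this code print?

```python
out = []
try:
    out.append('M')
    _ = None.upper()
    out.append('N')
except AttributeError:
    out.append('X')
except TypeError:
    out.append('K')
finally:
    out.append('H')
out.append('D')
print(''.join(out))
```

Execution trace: 'M' (try body) → 'X' (except AttributeError) → 'H' (finally) → 'D' (after the try/except). Output: MXHD

Answer: MXHD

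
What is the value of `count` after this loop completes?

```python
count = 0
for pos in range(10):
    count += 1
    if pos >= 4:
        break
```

Loop breaks when pos reaches 4, count is 5
`count` takes the values: 0 → 1 → 2 → 3 → 4 → 5

Answer: 5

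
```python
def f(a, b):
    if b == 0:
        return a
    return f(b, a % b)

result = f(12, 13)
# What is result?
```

f(12, 13) -> f(13, 12) -> f(12, 1) -> f(1, 0) -> 1

Answer: 1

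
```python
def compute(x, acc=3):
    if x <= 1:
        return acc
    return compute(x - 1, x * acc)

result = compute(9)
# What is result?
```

Accumulator trace (n, acc): (9, 3) -> (8, 27) -> (7, 216) -> (6, 1512) -> (5, 9072) -> (4, 45360) -> (3, 181440) -> (2, 544320) -> (1, 1088640) -> return 1088640

Answer: 1088640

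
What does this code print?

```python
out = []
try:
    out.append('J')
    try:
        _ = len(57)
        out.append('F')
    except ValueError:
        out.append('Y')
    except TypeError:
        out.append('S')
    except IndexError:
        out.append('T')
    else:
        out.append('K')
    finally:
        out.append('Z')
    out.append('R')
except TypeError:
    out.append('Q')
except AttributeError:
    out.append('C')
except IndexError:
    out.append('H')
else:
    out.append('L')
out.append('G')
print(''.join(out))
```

Execution trace: 'J' (try body) → 'S' (inner except TypeError) → 'Z' (inner finally) → 'R' (try body, no exception) → 'L' (else) → 'G' (after the try/except). Output: JSZRLG

Answer: JSZRLG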